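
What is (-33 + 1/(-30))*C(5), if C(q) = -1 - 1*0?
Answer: 991/30 ≈ 33.033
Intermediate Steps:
C(q) = -1 (C(q) = -1 + 0 = -1)
(-33 + 1/(-30))*C(5) = (-33 + 1/(-30))*(-1) = (-33 - 1/30)*(-1) = -991/30*(-1) = 991/30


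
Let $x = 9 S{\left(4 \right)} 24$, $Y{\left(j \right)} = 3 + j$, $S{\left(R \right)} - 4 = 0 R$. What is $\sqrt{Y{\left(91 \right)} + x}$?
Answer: $\sqrt{958} \approx 30.952$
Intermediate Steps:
$S{\left(R \right)} = 4$ ($S{\left(R \right)} = 4 + 0 R = 4 + 0 = 4$)
$x = 864$ ($x = 9 \cdot 4 \cdot 24 = 36 \cdot 24 = 864$)
$\sqrt{Y{\left(91 \right)} + x} = \sqrt{\left(3 + 91\right) + 864} = \sqrt{94 + 864} = \sqrt{958}$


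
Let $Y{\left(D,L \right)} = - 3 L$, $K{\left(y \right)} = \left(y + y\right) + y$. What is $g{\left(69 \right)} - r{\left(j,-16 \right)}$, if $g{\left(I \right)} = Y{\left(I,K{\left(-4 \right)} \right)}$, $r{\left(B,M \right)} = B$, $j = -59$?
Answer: $95$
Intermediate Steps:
$K{\left(y \right)} = 3 y$ ($K{\left(y \right)} = 2 y + y = 3 y$)
$g{\left(I \right)} = 36$ ($g{\left(I \right)} = - 3 \cdot 3 \left(-4\right) = \left(-3\right) \left(-12\right) = 36$)
$g{\left(69 \right)} - r{\left(j,-16 \right)} = 36 - -59 = 36 + 59 = 95$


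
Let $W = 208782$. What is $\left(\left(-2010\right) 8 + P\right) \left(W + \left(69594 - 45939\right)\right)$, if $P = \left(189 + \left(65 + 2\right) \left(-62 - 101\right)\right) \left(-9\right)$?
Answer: $18713037996$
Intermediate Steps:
$P = 96588$ ($P = \left(189 + 67 \left(-163\right)\right) \left(-9\right) = \left(189 - 10921\right) \left(-9\right) = \left(-10732\right) \left(-9\right) = 96588$)
$\left(\left(-2010\right) 8 + P\right) \left(W + \left(69594 - 45939\right)\right) = \left(\left(-2010\right) 8 + 96588\right) \left(208782 + \left(69594 - 45939\right)\right) = \left(-16080 + 96588\right) \left(208782 + \left(69594 - 45939\right)\right) = 80508 \left(208782 + 23655\right) = 80508 \cdot 232437 = 18713037996$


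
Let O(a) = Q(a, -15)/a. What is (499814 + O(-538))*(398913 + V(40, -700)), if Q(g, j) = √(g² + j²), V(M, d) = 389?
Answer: 199576729828 - 199651*√289669/269 ≈ 1.9958e+11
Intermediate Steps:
O(a) = √(225 + a²)/a (O(a) = √(a² + (-15)²)/a = √(a² + 225)/a = √(225 + a²)/a)
(499814 + O(-538))*(398913 + V(40, -700)) = (499814 + √(225 + (-538)²)/(-538))*(398913 + 389) = (499814 - √(225 + 289444)/538)*399302 = (499814 - √289669/538)*399302 = 199576729828 - 199651*√289669/269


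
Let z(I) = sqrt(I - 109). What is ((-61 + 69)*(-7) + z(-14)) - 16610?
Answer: -16666 + I*sqrt(123) ≈ -16666.0 + 11.091*I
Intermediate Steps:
z(I) = sqrt(-109 + I)
((-61 + 69)*(-7) + z(-14)) - 16610 = ((-61 + 69)*(-7) + sqrt(-109 - 14)) - 16610 = (8*(-7) + sqrt(-123)) - 16610 = (-56 + I*sqrt(123)) - 16610 = -16666 + I*sqrt(123)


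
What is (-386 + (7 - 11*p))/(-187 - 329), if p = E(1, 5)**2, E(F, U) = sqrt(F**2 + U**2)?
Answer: 665/516 ≈ 1.2888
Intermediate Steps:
p = 26 (p = (sqrt(1**2 + 5**2))**2 = (sqrt(1 + 25))**2 = (sqrt(26))**2 = 26)
(-386 + (7 - 11*p))/(-187 - 329) = (-386 + (7 - 11*26))/(-187 - 329) = (-386 + (7 - 286))/(-516) = (-386 - 279)*(-1/516) = -665*(-1/516) = 665/516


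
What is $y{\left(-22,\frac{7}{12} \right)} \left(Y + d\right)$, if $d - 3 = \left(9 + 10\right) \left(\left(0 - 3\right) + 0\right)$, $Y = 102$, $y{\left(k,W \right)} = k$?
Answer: $-1056$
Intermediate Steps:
$d = -54$ ($d = 3 + \left(9 + 10\right) \left(\left(0 - 3\right) + 0\right) = 3 + 19 \left(-3 + 0\right) = 3 + 19 \left(-3\right) = 3 - 57 = -54$)
$y{\left(-22,\frac{7}{12} \right)} \left(Y + d\right) = - 22 \left(102 - 54\right) = \left(-22\right) 48 = -1056$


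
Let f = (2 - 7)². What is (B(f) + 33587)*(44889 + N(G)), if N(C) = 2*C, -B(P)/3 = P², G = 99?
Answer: 1429798944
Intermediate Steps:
f = 25 (f = (-5)² = 25)
B(P) = -3*P²
(B(f) + 33587)*(44889 + N(G)) = (-3*25² + 33587)*(44889 + 2*99) = (-3*625 + 33587)*(44889 + 198) = (-1875 + 33587)*45087 = 31712*45087 = 1429798944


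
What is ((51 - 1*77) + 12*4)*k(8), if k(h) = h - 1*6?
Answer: 44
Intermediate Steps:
k(h) = -6 + h (k(h) = h - 6 = -6 + h)
((51 - 1*77) + 12*4)*k(8) = ((51 - 1*77) + 12*4)*(-6 + 8) = ((51 - 77) + 48)*2 = (-26 + 48)*2 = 22*2 = 44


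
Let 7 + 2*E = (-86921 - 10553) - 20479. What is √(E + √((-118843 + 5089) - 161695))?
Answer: √(-58980 + I*√275449) ≈ 1.081 + 242.86*I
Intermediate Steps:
E = -58980 (E = -7/2 + ((-86921 - 10553) - 20479)/2 = -7/2 + (-97474 - 20479)/2 = -7/2 + (½)*(-117953) = -7/2 - 117953/2 = -58980)
√(E + √((-118843 + 5089) - 161695)) = √(-58980 + √((-118843 + 5089) - 161695)) = √(-58980 + √(-113754 - 161695)) = √(-58980 + √(-275449)) = √(-58980 + I*√275449)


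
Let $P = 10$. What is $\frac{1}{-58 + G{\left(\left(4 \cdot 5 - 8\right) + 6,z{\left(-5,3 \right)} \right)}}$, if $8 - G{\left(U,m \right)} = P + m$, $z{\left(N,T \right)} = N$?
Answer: $- \frac{1}{55} \approx -0.018182$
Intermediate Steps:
$G{\left(U,m \right)} = -2 - m$ ($G{\left(U,m \right)} = 8 - \left(10 + m\right) = -2 - m$)
$\frac{1}{-58 + G{\left(\left(4 \cdot 5 - 8\right) + 6,z{\left(-5,3 \right)} \right)}} = \frac{1}{-58 - -3} = \frac{1}{-58 + \left(-2 + 5\right)} = \frac{1}{-58 + 3} = \frac{1}{-55} = - \frac{1}{55}$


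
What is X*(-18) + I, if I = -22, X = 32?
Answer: -598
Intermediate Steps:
X*(-18) + I = 32*(-18) - 22 = -576 - 22 = -598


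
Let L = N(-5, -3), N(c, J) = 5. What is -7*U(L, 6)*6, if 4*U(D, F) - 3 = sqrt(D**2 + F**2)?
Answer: -63/2 - 21*sqrt(61)/2 ≈ -113.51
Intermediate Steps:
L = 5
U(D, F) = 3/4 + sqrt(D**2 + F**2)/4
-7*U(L, 6)*6 = -7*(3/4 + sqrt(5**2 + 6**2)/4)*6 = -7*(3/4 + sqrt(25 + 36)/4)*6 = -7*(3/4 + sqrt(61)/4)*6 = (-21/4 - 7*sqrt(61)/4)*6 = -63/2 - 21*sqrt(61)/2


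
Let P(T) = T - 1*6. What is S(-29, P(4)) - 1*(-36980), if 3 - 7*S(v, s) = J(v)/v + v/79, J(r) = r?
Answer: 20450127/553 ≈ 36980.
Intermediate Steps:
P(T) = -6 + T (P(T) = T - 6 = -6 + T)
S(v, s) = 2/7 - v/553 (S(v, s) = 3/7 - (v/v + v/79)/7 = 3/7 - (1 + v*(1/79))/7 = 3/7 - (1 + v/79)/7 = 3/7 + (-⅐ - v/553) = 2/7 - v/553)
S(-29, P(4)) - 1*(-36980) = (2/7 - 1/553*(-29)) - 1*(-36980) = (2/7 + 29/553) + 36980 = 187/553 + 36980 = 20450127/553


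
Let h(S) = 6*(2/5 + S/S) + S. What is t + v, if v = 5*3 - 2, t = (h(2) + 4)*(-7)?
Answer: -439/5 ≈ -87.800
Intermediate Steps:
h(S) = 42/5 + S (h(S) = 6*(2*(⅕) + 1) + S = 6*(⅖ + 1) + S = 6*(7/5) + S = 42/5 + S)
t = -504/5 (t = ((42/5 + 2) + 4)*(-7) = (52/5 + 4)*(-7) = (72/5)*(-7) = -504/5 ≈ -100.80)
v = 13 (v = 15 - 2 = 13)
t + v = -504/5 + 13 = -439/5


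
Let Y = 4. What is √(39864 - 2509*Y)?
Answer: 2*√7457 ≈ 172.71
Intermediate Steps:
√(39864 - 2509*Y) = √(39864 - 2509*4) = √(39864 - 10036) = √29828 = 2*√7457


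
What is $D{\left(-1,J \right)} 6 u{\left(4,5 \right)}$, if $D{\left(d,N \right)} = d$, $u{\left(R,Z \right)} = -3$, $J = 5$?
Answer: $18$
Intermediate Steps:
$D{\left(-1,J \right)} 6 u{\left(4,5 \right)} = - 6 \left(-3\right) = \left(-1\right) \left(-18\right) = 18$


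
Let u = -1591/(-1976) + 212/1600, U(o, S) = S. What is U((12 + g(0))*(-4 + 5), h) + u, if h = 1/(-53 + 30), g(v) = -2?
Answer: 2031943/2272400 ≈ 0.89418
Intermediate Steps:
h = -1/23 (h = 1/(-23) = -1/23 ≈ -0.043478)
u = 92641/98800 (u = -1591*(-1/1976) + 212*(1/1600) = 1591/1976 + 53/400 = 92641/98800 ≈ 0.93766)
U((12 + g(0))*(-4 + 5), h) + u = -1/23 + 92641/98800 = 2031943/2272400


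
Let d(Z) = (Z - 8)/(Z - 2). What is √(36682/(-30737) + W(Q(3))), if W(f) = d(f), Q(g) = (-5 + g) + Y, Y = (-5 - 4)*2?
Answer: 8*√141666833/338107 ≈ 0.28162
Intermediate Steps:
Y = -18 (Y = -9*2 = -18)
Q(g) = -23 + g (Q(g) = (-5 + g) - 18 = -23 + g)
d(Z) = (-8 + Z)/(-2 + Z)
W(f) = (-8 + f)/(-2 + f)
√(36682/(-30737) + W(Q(3))) = √(36682/(-30737) + (-8 + (-23 + 3))/(-2 + (-23 + 3))) = √(36682*(-1/30737) + (-8 - 20)/(-2 - 20)) = √(-36682/30737 - 28/(-22)) = √(-36682/30737 - 1/22*(-28)) = √(-36682/30737 + 14/11) = √(26816/338107) = 8*√141666833/338107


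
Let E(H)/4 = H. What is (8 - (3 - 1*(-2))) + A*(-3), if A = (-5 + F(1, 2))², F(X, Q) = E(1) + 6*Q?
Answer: -360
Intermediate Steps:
E(H) = 4*H
F(X, Q) = 4 + 6*Q (F(X, Q) = 4*1 + 6*Q = 4 + 6*Q)
A = 121 (A = (-5 + (4 + 6*2))² = (-5 + (4 + 12))² = (-5 + 16)² = 11² = 121)
(8 - (3 - 1*(-2))) + A*(-3) = (8 - (3 - 1*(-2))) + 121*(-3) = (8 - (3 + 2)) - 363 = (8 - 1*5) - 363 = (8 - 5) - 363 = 3 - 363 = -360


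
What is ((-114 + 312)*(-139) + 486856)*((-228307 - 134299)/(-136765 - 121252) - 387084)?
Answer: -45875473307498548/258017 ≈ -1.7780e+11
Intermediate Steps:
((-114 + 312)*(-139) + 486856)*((-228307 - 134299)/(-136765 - 121252) - 387084) = (198*(-139) + 486856)*(-362606/(-258017) - 387084) = (-27522 + 486856)*(-362606*(-1/258017) - 387084) = 459334*(362606/258017 - 387084) = 459334*(-99873889822/258017) = -45875473307498548/258017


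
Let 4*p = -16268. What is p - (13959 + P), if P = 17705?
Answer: -35731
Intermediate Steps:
p = -4067 (p = (¼)*(-16268) = -4067)
p - (13959 + P) = -4067 - (13959 + 17705) = -4067 - 1*31664 = -4067 - 31664 = -35731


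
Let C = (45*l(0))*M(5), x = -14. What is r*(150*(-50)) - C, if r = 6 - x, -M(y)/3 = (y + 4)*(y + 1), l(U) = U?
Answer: -150000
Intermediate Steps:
M(y) = -3*(1 + y)*(4 + y) (M(y) = -3*(y + 4)*(y + 1) = -3*(4 + y)*(1 + y) = -3*(1 + y)*(4 + y))
r = 20 (r = 6 - 1*(-14) = 6 + 14 = 20)
C = 0 (C = (45*0)*(-12 - 15*5 - 3*5²) = 0*(-12 - 75 - 3*25) = 0*(-12 - 75 - 75) = 0*(-162) = 0)
r*(150*(-50)) - C = 20*(150*(-50)) - 1*0 = 20*(-7500) + 0 = -150000 + 0 = -150000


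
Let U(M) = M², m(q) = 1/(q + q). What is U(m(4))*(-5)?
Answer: -5/64 ≈ -0.078125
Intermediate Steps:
m(q) = 1/(2*q)
U(m(4))*(-5) = ((½)/4)²*(-5) = ((½)*(¼))²*(-5) = (⅛)²*(-5) = (1/64)*(-5) = -5/64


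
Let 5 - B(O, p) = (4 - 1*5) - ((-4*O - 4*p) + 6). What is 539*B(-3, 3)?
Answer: 6468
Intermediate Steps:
B(O, p) = 12 - 4*O - 4*p (B(O, p) = 5 - ((4 - 1*5) - ((-4*O - 4*p) + 6)) = 5 - ((4 - 5) - (6 - 4*O - 4*p)) = 5 - (-1 + (-6 + 4*O + 4*p)) = 5 - (-7 + 4*O + 4*p) = 5 + (7 - 4*O - 4*p) = 12 - 4*O - 4*p)
539*B(-3, 3) = 539*(12 - 4*(-3) - 4*3) = 539*(12 + 12 - 12) = 539*12 = 6468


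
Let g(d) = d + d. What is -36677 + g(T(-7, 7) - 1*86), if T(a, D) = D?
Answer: -36835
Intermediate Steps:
g(d) = 2*d
-36677 + g(T(-7, 7) - 1*86) = -36677 + 2*(7 - 1*86) = -36677 + 2*(7 - 86) = -36677 + 2*(-79) = -36677 - 158 = -36835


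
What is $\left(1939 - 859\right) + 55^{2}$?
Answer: $4105$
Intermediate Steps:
$\left(1939 - 859\right) + 55^{2} = \left(1939 - 859\right) + 3025 = 1080 + 3025 = 4105$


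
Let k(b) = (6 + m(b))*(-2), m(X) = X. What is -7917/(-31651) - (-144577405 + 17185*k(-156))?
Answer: 4412842723072/31651 ≈ 1.3942e+8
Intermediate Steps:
k(b) = -12 - 2*b (k(b) = (6 + b)*(-2) = -12 - 2*b)
-7917/(-31651) - (-144577405 + 17185*k(-156)) = -7917/(-31651) - (-144783625 + 5361720) = -7917*(-1/31651) - 17185/(1/(-8413 + (-12 + 312))) = 7917/31651 - 17185/(1/(-8413 + 300)) = 7917/31651 - 17185/(1/(-8113)) = 7917/31651 - 17185/(-1/8113) = 7917/31651 - 17185*(-8113) = 7917/31651 + 139421905 = 4412842723072/31651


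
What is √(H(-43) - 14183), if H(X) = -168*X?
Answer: I*√6959 ≈ 83.421*I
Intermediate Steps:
√(H(-43) - 14183) = √(-168*(-43) - 14183) = √(7224 - 14183) = √(-6959) = I*√6959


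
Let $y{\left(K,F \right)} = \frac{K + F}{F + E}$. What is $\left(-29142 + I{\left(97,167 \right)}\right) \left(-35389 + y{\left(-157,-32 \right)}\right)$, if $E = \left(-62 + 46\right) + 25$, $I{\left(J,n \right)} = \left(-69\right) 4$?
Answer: $\frac{23939132844}{23} \approx 1.0408 \cdot 10^{9}$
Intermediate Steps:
$I{\left(J,n \right)} = -276$
$E = 9$ ($E = -16 + 25 = 9$)
$y{\left(K,F \right)} = \frac{F + K}{9 + F}$ ($y{\left(K,F \right)} = \frac{K + F}{F + 9} = \frac{F + K}{9 + F}$)
$\left(-29142 + I{\left(97,167 \right)}\right) \left(-35389 + y{\left(-157,-32 \right)}\right) = \left(-29142 - 276\right) \left(-35389 + \frac{-32 - 157}{9 - 32}\right) = - 29418 \left(-35389 + \frac{1}{-23} \left(-189\right)\right) = - 29418 \left(-35389 - - \frac{189}{23}\right) = - 29418 \left(-35389 + \frac{189}{23}\right) = \left(-29418\right) \left(- \frac{813758}{23}\right) = \frac{23939132844}{23}$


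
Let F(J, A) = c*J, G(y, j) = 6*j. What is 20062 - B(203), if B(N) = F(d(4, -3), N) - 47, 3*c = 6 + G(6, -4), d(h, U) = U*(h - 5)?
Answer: 20127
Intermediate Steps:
d(h, U) = U*(-5 + h)
c = -6 (c = (6 + 6*(-4))/3 = (6 - 24)/3 = (⅓)*(-18) = -6)
F(J, A) = -6*J
B(N) = -65 (B(N) = -(-18)*(-5 + 4) - 47 = -(-18)*(-1) - 47 = -6*3 - 47 = -18 - 47 = -65)
20062 - B(203) = 20062 - 1*(-65) = 20062 + 65 = 20127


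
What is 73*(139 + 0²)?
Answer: 10147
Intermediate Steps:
73*(139 + 0²) = 73*(139 + 0) = 73*139 = 10147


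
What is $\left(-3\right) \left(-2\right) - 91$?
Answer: $-85$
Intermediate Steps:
$\left(-3\right) \left(-2\right) - 91 = 6 - 91 = -85$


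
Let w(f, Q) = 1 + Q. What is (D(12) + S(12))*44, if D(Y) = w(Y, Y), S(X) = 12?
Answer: 1100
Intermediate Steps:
D(Y) = 1 + Y
(D(12) + S(12))*44 = ((1 + 12) + 12)*44 = (13 + 12)*44 = 25*44 = 1100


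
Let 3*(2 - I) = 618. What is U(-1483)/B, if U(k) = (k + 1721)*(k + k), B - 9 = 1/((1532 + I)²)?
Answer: -1244928054272/15872257 ≈ -78434.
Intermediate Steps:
I = -204 (I = 2 - ⅓*618 = 2 - 206 = -204)
B = 15872257/1763584 (B = 9 + 1/((1532 - 204)²) = 9 + 1/(1328²) = 9 + 1/1763584 = 15872257/1763584 ≈ 9.0000)
U(k) = 2*k*(1721 + k) (U(k) = (1721 + k)*(2*k) = 2*k*(1721 + k))
U(-1483)/B = (2*(-1483)*(1721 - 1483))/(15872257/1763584) = (2*(-1483)*238)*(1763584/15872257) = -705908*1763584/15872257 = -1244928054272/15872257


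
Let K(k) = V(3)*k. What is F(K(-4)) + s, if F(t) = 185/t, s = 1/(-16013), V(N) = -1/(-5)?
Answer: -14812029/64052 ≈ -231.25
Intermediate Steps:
V(N) = ⅕ (V(N) = -1*(-⅕) = ⅕)
K(k) = k/5
s = -1/16013 ≈ -6.2449e-5
F(K(-4)) + s = 185/(((⅕)*(-4))) - 1/16013 = 185/(-⅘) - 1/16013 = 185*(-5/4) - 1/16013 = -925/4 - 1/16013 = -14812029/64052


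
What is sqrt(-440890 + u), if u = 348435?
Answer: 41*I*sqrt(55) ≈ 304.06*I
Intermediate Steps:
sqrt(-440890 + u) = sqrt(-440890 + 348435) = sqrt(-92455) = 41*I*sqrt(55)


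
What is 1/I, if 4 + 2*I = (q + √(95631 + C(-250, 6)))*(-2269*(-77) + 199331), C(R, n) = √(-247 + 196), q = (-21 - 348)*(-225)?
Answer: 1/(15527501548 + 187022*√(95631 + I*√51)) ≈ 6.4163e-11 - 0.e-17*I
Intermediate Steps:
q = 83025 (q = -369*(-225) = 83025)
C(R, n) = I*√51 (C(R, n) = √(-51) = I*√51)
I = 15527501548 + 187022*√(95631 + I*√51) (I = -2 + ((83025 + √(95631 + I*√51))*(-2269*(-77) + 199331))/2 = -2 + ((83025 + √(95631 + I*√51))*(174713 + 199331))/2 = -2 + ((83025 + √(95631 + I*√51))*374044)/2 = -2 + (31055003100 + 374044*√(95631 + I*√51))/2 = -2 + (15527501550 + 187022*√(95631 + I*√51)) = 15527501548 + 187022*√(95631 + I*√51) ≈ 1.5585e+10 + 2159.5*I)
1/I = 1/(15527501548 + 187022*√(95631 + I*√51))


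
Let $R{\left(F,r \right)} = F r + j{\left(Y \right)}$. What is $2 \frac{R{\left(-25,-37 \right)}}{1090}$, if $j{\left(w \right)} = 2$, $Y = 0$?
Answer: $\frac{927}{545} \approx 1.7009$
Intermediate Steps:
$R{\left(F,r \right)} = 2 + F r$ ($R{\left(F,r \right)} = F r + 2 = 2 + F r$)
$2 \frac{R{\left(-25,-37 \right)}}{1090} = 2 \frac{2 - -925}{1090} = 2 \left(2 + 925\right) \frac{1}{1090} = 2 \cdot 927 \cdot \frac{1}{1090} = 2 \cdot \frac{927}{1090} = \frac{927}{545}$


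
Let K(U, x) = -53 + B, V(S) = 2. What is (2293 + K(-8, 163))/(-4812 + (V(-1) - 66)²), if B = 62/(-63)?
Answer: -70529/22554 ≈ -3.1271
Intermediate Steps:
B = -62/63 (B = 62*(-1/63) = -62/63 ≈ -0.98413)
K(U, x) = -3401/63 (K(U, x) = -53 - 62/63 = -3401/63)
(2293 + K(-8, 163))/(-4812 + (V(-1) - 66)²) = (2293 - 3401/63)/(-4812 + (2 - 66)²) = 141058/(63*(-4812 + (-64)²)) = 141058/(63*(-4812 + 4096)) = (141058/63)/(-716) = (141058/63)*(-1/716) = -70529/22554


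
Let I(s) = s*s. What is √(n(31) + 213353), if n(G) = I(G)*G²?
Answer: √1136874 ≈ 1066.2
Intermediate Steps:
I(s) = s²
n(G) = G⁴ (n(G) = G²*G² = G⁴)
√(n(31) + 213353) = √(31⁴ + 213353) = √(923521 + 213353) = √1136874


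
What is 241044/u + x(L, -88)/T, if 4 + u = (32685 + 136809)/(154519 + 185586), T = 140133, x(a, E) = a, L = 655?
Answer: -5744070171301465/83444016579 ≈ -68837.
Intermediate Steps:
u = -1190926/340105 (u = -4 + (32685 + 136809)/(154519 + 185586) = -4 + 169494/340105 = -1190926/340105 ≈ -3.5016)
241044/u + x(L, -88)/T = 241044/(-1190926/340105) + 655/140133 = 241044*(-340105/1190926) + 655*(1/140133) = -40990134810/595463 + 655/140133 = -5744070171301465/83444016579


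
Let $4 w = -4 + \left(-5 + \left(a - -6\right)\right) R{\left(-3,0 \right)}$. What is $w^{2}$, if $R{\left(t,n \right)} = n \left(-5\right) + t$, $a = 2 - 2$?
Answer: $\frac{49}{16} \approx 3.0625$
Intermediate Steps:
$a = 0$
$R{\left(t,n \right)} = t - 5 n$ ($R{\left(t,n \right)} = - 5 n + t = t - 5 n$)
$w = - \frac{7}{4}$ ($w = \frac{-4 + \left(-5 + \left(0 - -6\right)\right) \left(-3 - 0\right)}{4} = \frac{-4 + \left(-5 + \left(0 + 6\right)\right) \left(-3 + 0\right)}{4} = \frac{-4 + \left(-5 + 6\right) \left(-3\right)}{4} = \frac{-4 + 1 \left(-3\right)}{4} = \frac{-4 - 3}{4} = \frac{1}{4} \left(-7\right) = - \frac{7}{4} \approx -1.75$)
$w^{2} = \left(- \frac{7}{4}\right)^{2} = \frac{49}{16}$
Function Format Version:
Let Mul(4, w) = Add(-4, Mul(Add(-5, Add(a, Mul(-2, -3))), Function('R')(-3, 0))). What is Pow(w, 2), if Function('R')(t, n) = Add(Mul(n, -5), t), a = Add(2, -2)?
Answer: Rational(49, 16) ≈ 3.0625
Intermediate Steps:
a = 0
Function('R')(t, n) = Add(t, Mul(-5, n)) (Function('R')(t, n) = Add(Mul(-5, n), t) = Add(t, Mul(-5, n)))
w = Rational(-7, 4) (w = Mul(Rational(1, 4), Add(-4, Mul(Add(-5, Add(0, Mul(-2, -3))), Add(-3, Mul(-5, 0))))) = Mul(Rational(1, 4), Add(-4, Mul(Add(-5, Add(0, 6)), Add(-3, 0)))) = Mul(Rational(1, 4), Add(-4, Mul(Add(-5, 6), -3))) = Mul(Rational(1, 4), Add(-4, Mul(1, -3))) = Mul(Rational(1, 4), Add(-4, -3)) = Mul(Rational(1, 4), -7) = Rational(-7, 4) ≈ -1.7500)
Pow(w, 2) = Pow(Rational(-7, 4), 2) = Rational(49, 16)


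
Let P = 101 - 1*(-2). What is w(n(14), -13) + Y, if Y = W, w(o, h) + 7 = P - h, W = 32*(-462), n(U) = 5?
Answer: -14675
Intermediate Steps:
P = 103 (P = 101 + 2 = 103)
W = -14784
w(o, h) = 96 - h (w(o, h) = -7 + (103 - h) = 96 - h)
Y = -14784
w(n(14), -13) + Y = (96 - 1*(-13)) - 14784 = (96 + 13) - 14784 = 109 - 14784 = -14675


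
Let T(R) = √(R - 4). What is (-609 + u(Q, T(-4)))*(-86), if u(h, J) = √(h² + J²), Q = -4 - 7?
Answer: 52374 - 86*√113 ≈ 51460.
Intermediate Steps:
Q = -11
T(R) = √(-4 + R)
u(h, J) = √(J² + h²)
(-609 + u(Q, T(-4)))*(-86) = (-609 + √((√(-4 - 4))² + (-11)²))*(-86) = (-609 + √((√(-8))² + 121))*(-86) = (-609 + √((2*I*√2)² + 121))*(-86) = (-609 + √(-8 + 121))*(-86) = (-609 + √113)*(-86) = 52374 - 86*√113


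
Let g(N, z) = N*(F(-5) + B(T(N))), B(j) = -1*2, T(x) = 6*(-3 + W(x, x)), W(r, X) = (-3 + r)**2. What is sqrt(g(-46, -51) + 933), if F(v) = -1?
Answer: 3*sqrt(119) ≈ 32.726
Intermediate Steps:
T(x) = -18 + 6*(-3 + x)**2 (T(x) = 6*(-3 + (-3 + x)**2) = -18 + 6*(-3 + x)**2)
B(j) = -2
g(N, z) = -3*N (g(N, z) = N*(-1 - 2) = N*(-3) = -3*N)
sqrt(g(-46, -51) + 933) = sqrt(-3*(-46) + 933) = sqrt(138 + 933) = sqrt(1071) = 3*sqrt(119)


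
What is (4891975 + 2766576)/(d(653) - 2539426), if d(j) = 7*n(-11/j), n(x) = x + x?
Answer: -5001033803/1658245332 ≈ -3.0159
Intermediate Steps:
n(x) = 2*x
d(j) = -154/j (d(j) = 7*(2*(-11/j)) = 7*(-22/j) = -154/j)
(4891975 + 2766576)/(d(653) - 2539426) = (4891975 + 2766576)/(-154/653 - 2539426) = 7658551/(-154*1/653 - 2539426) = 7658551/(-154/653 - 2539426) = 7658551/(-1658245332/653) = 7658551*(-653/1658245332) = -5001033803/1658245332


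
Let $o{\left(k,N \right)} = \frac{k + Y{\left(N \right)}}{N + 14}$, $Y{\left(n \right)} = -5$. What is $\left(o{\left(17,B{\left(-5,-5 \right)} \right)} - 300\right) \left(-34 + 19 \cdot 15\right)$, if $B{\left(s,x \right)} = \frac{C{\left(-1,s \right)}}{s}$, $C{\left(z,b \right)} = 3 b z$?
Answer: $- \frac{825288}{11} \approx -75026.0$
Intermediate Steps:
$C{\left(z,b \right)} = 3 b z$
$B{\left(s,x \right)} = -3$ ($B{\left(s,x \right)} = \frac{3 s \left(-1\right)}{s} = \frac{\left(-3\right) s}{s} = -3$)
$o{\left(k,N \right)} = \frac{-5 + k}{14 + N}$ ($o{\left(k,N \right)} = \frac{k - 5}{N + 14} = \frac{-5 + k}{14 + N}$)
$\left(o{\left(17,B{\left(-5,-5 \right)} \right)} - 300\right) \left(-34 + 19 \cdot 15\right) = \left(\frac{-5 + 17}{14 - 3} - 300\right) \left(-34 + 19 \cdot 15\right) = \left(\frac{1}{11} \cdot 12 - 300\right) \left(-34 + 285\right) = \left(\frac{1}{11} \cdot 12 - 300\right) 251 = \left(\frac{12}{11} - 300\right) 251 = \left(- \frac{3288}{11}\right) 251 = - \frac{825288}{11}$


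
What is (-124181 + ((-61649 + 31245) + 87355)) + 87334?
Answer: 20104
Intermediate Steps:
(-124181 + ((-61649 + 31245) + 87355)) + 87334 = (-124181 + (-30404 + 87355)) + 87334 = (-124181 + 56951) + 87334 = -67230 + 87334 = 20104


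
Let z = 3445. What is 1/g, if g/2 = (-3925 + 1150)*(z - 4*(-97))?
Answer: -1/21273150 ≈ -4.7008e-8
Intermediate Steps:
g = -21273150 (g = 2*((-3925 + 1150)*(3445 - 4*(-97))) = 2*(-2775*(3445 + 388)) = 2*(-2775*3833) = 2*(-10636575) = -21273150)
1/g = 1/(-21273150) = -1/21273150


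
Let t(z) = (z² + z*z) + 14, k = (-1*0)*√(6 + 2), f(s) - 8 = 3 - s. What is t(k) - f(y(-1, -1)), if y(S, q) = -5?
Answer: -2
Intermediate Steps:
f(s) = 11 - s (f(s) = 8 + (3 - s) = 11 - s)
k = 0 (k = 0*√8 = 0*(2*√2) = 0)
t(z) = 14 + 2*z² (t(z) = (z² + z²) + 14 = 2*z² + 14 = 14 + 2*z²)
t(k) - f(y(-1, -1)) = (14 + 2*0²) - (11 - 1*(-5)) = (14 + 2*0) - (11 + 5) = (14 + 0) - 1*16 = 14 - 16 = -2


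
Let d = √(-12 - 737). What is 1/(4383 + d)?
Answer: 4383/19211438 - I*√749/19211438 ≈ 0.00022815 - 1.4246e-6*I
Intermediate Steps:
d = I*√749 (d = √(-749) = I*√749 ≈ 27.368*I)
1/(4383 + d) = 1/(4383 + I*√749)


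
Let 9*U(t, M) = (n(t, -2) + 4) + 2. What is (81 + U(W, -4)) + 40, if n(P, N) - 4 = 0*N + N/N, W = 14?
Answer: 1100/9 ≈ 122.22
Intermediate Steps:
n(P, N) = 5 (n(P, N) = 4 + (0*N + N/N) = 4 + (0 + 1) = 4 + 1 = 5)
U(t, M) = 11/9 (U(t, M) = ((5 + 4) + 2)/9 = (9 + 2)/9 = (⅑)*11 = 11/9)
(81 + U(W, -4)) + 40 = (81 + 11/9) + 40 = 740/9 + 40 = 1100/9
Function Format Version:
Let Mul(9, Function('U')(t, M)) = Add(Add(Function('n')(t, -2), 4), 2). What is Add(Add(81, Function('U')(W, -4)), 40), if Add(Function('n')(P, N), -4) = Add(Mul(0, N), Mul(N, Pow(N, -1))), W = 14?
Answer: Rational(1100, 9) ≈ 122.22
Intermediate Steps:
Function('n')(P, N) = 5 (Function('n')(P, N) = Add(4, Add(Mul(0, N), Mul(N, Pow(N, -1)))) = Add(4, Add(0, 1)) = Add(4, 1) = 5)
Function('U')(t, M) = Rational(11, 9) (Function('U')(t, M) = Mul(Rational(1, 9), Add(Add(5, 4), 2)) = Mul(Rational(1, 9), Add(9, 2)) = Mul(Rational(1, 9), 11) = Rational(11, 9))
Add(Add(81, Function('U')(W, -4)), 40) = Add(Add(81, Rational(11, 9)), 40) = Add(Rational(740, 9), 40) = Rational(1100, 9)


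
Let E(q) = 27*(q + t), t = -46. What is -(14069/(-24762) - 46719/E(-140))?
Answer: -10057420/1151433 ≈ -8.7347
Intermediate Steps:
E(q) = -1242 + 27*q (E(q) = 27*(q - 46) = 27*(-46 + q) = -1242 + 27*q)
-(14069/(-24762) - 46719/E(-140)) = -(14069/(-24762) - 46719/(-1242 + 27*(-140))) = -(14069*(-1/24762) - 46719/(-1242 - 3780)) = -(-14069/24762 - 46719/(-5022)) = -(-14069/24762 - 46719*(-1/5022)) = -(-14069/24762 + 5191/558) = -1*10057420/1151433 = -10057420/1151433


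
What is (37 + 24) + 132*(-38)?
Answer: -4955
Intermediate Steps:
(37 + 24) + 132*(-38) = 61 - 5016 = -4955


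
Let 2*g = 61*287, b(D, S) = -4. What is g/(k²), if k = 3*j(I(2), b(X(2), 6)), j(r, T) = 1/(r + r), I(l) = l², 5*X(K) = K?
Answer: 560224/9 ≈ 62247.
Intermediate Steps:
X(K) = K/5
g = 17507/2 (g = (61*287)/2 = (½)*17507 = 17507/2 ≈ 8753.5)
j(r, T) = 1/(2*r)
k = 3/8 (k = 3*(1/(2*(2²))) = 3*((½)/4) = 3*((½)*(¼)) = 3*(⅛) = 3/8 ≈ 0.37500)
g/(k²) = 17507/(2*((3/8)²)) = 17507/(2*(9/64)) = (17507/2)*(64/9) = 560224/9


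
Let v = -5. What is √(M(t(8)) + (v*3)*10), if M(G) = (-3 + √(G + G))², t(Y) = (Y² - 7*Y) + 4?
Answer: √(-117 - 12*√6) ≈ 12.099*I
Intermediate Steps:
t(Y) = 4 + Y² - 7*Y
M(G) = (-3 + √2*√G)² (M(G) = (-3 + √(2*G))² = (-3 + √2*√G)²)
√(M(t(8)) + (v*3)*10) = √((-3 + √2*√(4 + 8² - 7*8))² - 5*3*10) = √((-3 + √2*√(4 + 64 - 56))² - 15*10) = √((-3 + √2*√12)² - 150) = √((-3 + √2*(2*√3))² - 150) = √((-3 + 2*√6)² - 150) = √(-150 + (-3 + 2*√6)²)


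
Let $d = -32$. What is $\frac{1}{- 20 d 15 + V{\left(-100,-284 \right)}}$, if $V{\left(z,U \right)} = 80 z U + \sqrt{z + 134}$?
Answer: $\frac{1140800}{2602849279983} - \frac{\sqrt{34}}{5205698559966} \approx 4.3829 \cdot 10^{-7}$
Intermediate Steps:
$V{\left(z,U \right)} = \sqrt{134 + z} + 80 U z$ ($V{\left(z,U \right)} = 80 U z + \sqrt{134 + z} = \sqrt{134 + z} + 80 U z$)
$\frac{1}{- 20 d 15 + V{\left(-100,-284 \right)}} = \frac{1}{\left(-20\right) \left(-32\right) 15 + \left(\sqrt{134 - 100} + 80 \left(-284\right) \left(-100\right)\right)} = \frac{1}{640 \cdot 15 + \left(\sqrt{34} + 2272000\right)} = \frac{1}{9600 + \left(2272000 + \sqrt{34}\right)} = \frac{1}{2281600 + \sqrt{34}}$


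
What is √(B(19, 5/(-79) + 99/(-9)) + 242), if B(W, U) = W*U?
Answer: 4*√12403/79 ≈ 5.6389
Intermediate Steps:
B(W, U) = U*W
√(B(19, 5/(-79) + 99/(-9)) + 242) = √((5/(-79) + 99/(-9))*19 + 242) = √((5*(-1/79) + 99*(-⅑))*19 + 242) = √((-5/79 - 11)*19 + 242) = √(-874/79*19 + 242) = √(-16606/79 + 242) = √(2512/79) = 4*√12403/79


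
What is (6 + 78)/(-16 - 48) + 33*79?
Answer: 41691/16 ≈ 2605.7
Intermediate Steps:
(6 + 78)/(-16 - 48) + 33*79 = 84/(-64) + 2607 = 84*(-1/64) + 2607 = -21/16 + 2607 = 41691/16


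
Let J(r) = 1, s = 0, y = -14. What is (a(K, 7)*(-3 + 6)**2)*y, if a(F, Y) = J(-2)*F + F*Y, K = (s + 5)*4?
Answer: -20160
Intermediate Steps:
K = 20 (K = (0 + 5)*4 = 5*4 = 20)
a(F, Y) = F + F*Y (a(F, Y) = 1*F + F*Y = F + F*Y)
(a(K, 7)*(-3 + 6)**2)*y = ((20*(1 + 7))*(-3 + 6)**2)*(-14) = ((20*8)*3**2)*(-14) = (160*9)*(-14) = 1440*(-14) = -20160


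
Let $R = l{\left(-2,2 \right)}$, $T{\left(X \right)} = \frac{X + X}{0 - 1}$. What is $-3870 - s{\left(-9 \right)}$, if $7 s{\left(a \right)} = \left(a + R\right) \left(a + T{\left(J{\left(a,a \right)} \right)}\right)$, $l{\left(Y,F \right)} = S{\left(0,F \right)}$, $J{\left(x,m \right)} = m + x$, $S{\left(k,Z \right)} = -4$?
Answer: $- \frac{26739}{7} \approx -3819.9$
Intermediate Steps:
$T{\left(X \right)} = - 2 X$ ($T{\left(X \right)} = \frac{2 X}{-1} = 2 X \left(-1\right) = - 2 X$)
$l{\left(Y,F \right)} = -4$
$R = -4$
$s{\left(a \right)} = - \frac{3 a \left(-4 + a\right)}{7}$ ($s{\left(a \right)} = \frac{\left(a - 4\right) \left(a - 2 \left(a + a\right)\right)}{7} = \frac{\left(-4 + a\right) \left(a - 2 \cdot 2 a\right)}{7} = \frac{\left(-4 + a\right) \left(a - 4 a\right)}{7} = \frac{\left(-4 + a\right) \left(- 3 a\right)}{7} = \frac{\left(-3\right) a \left(-4 + a\right)}{7} = - \frac{3 a \left(-4 + a\right)}{7}$)
$-3870 - s{\left(-9 \right)} = -3870 - \frac{3}{7} \left(-9\right) \left(4 - -9\right) = -3870 - \frac{3}{7} \left(-9\right) \left(4 + 9\right) = -3870 - \frac{3}{7} \left(-9\right) 13 = -3870 - - \frac{351}{7} = -3870 + \frac{351}{7} = - \frac{26739}{7}$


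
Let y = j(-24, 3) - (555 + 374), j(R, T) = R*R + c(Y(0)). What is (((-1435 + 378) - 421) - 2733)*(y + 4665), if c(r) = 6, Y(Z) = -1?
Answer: -18183098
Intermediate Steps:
j(R, T) = 6 + R² (j(R, T) = R*R + 6 = R² + 6 = 6 + R²)
y = -347 (y = (6 + (-24)²) - (555 + 374) = (6 + 576) - 1*929 = 582 - 929 = -347)
(((-1435 + 378) - 421) - 2733)*(y + 4665) = (((-1435 + 378) - 421) - 2733)*(-347 + 4665) = ((-1057 - 421) - 2733)*4318 = (-1478 - 2733)*4318 = -4211*4318 = -18183098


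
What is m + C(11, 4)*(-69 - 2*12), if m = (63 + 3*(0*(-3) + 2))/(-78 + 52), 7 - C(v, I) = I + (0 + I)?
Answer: 2349/26 ≈ 90.346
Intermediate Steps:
C(v, I) = 7 - 2*I (C(v, I) = 7 - (I + (0 + I)) = 7 - (I + I) = 7 - 2*I)
m = -69/26 (m = (63 + 3*(0 + 2))/(-26) = (63 + 3*2)*(-1/26) = (63 + 6)*(-1/26) = 69*(-1/26) = -69/26 ≈ -2.6538)
m + C(11, 4)*(-69 - 2*12) = -69/26 + (7 - 2*4)*(-69 - 2*12) = -69/26 + (7 - 8)*(-69 - 1*24) = -69/26 - (-69 - 24) = -69/26 - 1*(-93) = -69/26 + 93 = 2349/26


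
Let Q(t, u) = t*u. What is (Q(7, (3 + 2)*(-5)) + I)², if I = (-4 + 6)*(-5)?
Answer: 34225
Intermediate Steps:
I = -10 (I = 2*(-5) = -10)
(Q(7, (3 + 2)*(-5)) + I)² = (7*((3 + 2)*(-5)) - 10)² = (7*(5*(-5)) - 10)² = (7*(-25) - 10)² = (-175 - 10)² = (-185)² = 34225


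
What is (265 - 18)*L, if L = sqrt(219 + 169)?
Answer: 494*sqrt(97) ≈ 4865.3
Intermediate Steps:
L = 2*sqrt(97) (L = sqrt(388) = 2*sqrt(97) ≈ 19.698)
(265 - 18)*L = (265 - 18)*(2*sqrt(97)) = 247*(2*sqrt(97)) = 494*sqrt(97)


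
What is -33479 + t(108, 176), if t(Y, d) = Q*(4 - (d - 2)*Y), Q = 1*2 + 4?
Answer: -146207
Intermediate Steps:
Q = 6 (Q = 2 + 4 = 6)
t(Y, d) = 24 - 6*Y*(-2 + d) (t(Y, d) = 6*(4 - (d - 2)*Y) = 6*(4 - (-2 + d)*Y) = 6*(4 - Y*(-2 + d)) = 24 - 6*Y*(-2 + d))
-33479 + t(108, 176) = -33479 + (24 + 12*108 - 6*108*176) = -33479 + (24 + 1296 - 114048) = -33479 - 112728 = -146207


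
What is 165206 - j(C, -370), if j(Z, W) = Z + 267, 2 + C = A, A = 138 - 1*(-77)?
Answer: 164726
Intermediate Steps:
A = 215 (A = 138 + 77 = 215)
C = 213 (C = -2 + 215 = 213)
j(Z, W) = 267 + Z
165206 - j(C, -370) = 165206 - (267 + 213) = 165206 - 1*480 = 165206 - 480 = 164726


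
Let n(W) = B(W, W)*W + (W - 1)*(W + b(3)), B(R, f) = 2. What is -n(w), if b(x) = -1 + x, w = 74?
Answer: -5696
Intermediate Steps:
n(W) = 2*W + (-1 + W)*(2 + W) (n(W) = 2*W + (W - 1)*(W + (-1 + 3)) = 2*W + (-1 + W)*(W + 2) = 2*W + (-1 + W)*(2 + W))
-n(w) = -(-2 + 74² + 3*74) = -(-2 + 5476 + 222) = -1*5696 = -5696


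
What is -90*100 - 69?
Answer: -9069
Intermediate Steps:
-90*100 - 69 = -9000 - 69 = -9069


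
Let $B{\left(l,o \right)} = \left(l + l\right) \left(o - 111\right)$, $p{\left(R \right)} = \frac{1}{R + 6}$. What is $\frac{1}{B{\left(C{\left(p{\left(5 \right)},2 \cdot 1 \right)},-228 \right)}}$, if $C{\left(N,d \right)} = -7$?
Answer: $\frac{1}{4746} \approx 0.0002107$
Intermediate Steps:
$p{\left(R \right)} = \frac{1}{6 + R}$
$B{\left(l,o \right)} = 2 l \left(-111 + o\right)$
$\frac{1}{B{\left(C{\left(p{\left(5 \right)},2 \cdot 1 \right)},-228 \right)}} = \frac{1}{2 \left(-7\right) \left(-111 - 228\right)} = \frac{1}{2 \left(-7\right) \left(-339\right)} = \frac{1}{4746}$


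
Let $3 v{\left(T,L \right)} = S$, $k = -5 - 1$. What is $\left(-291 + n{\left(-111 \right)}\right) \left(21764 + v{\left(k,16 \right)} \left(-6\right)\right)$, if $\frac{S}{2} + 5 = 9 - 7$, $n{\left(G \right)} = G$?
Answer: $-8753952$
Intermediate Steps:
$k = -6$ ($k = -5 - 1 = -6$)
$S = -6$ ($S = -10 + 2 \left(9 - 7\right) = -10 + 2 \cdot 2 = -10 + 4 = -6$)
$v{\left(T,L \right)} = -2$ ($v{\left(T,L \right)} = \frac{1}{3} \left(-6\right) = -2$)
$\left(-291 + n{\left(-111 \right)}\right) \left(21764 + v{\left(k,16 \right)} \left(-6\right)\right) = \left(-291 - 111\right) \left(21764 - -12\right) = - 402 \left(21764 + 12\right) = \left(-402\right) 21776 = -8753952$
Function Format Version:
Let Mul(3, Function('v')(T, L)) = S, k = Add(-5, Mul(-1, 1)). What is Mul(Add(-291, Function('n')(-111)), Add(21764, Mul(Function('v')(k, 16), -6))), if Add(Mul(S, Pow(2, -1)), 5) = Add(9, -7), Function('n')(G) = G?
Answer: -8753952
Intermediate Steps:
k = -6 (k = Add(-5, -1) = -6)
S = -6 (S = Add(-10, Mul(2, Add(9, -7))) = Add(-10, Mul(2, 2)) = Add(-10, 4) = -6)
Function('v')(T, L) = -2 (Function('v')(T, L) = Mul(Rational(1, 3), -6) = -2)
Mul(Add(-291, Function('n')(-111)), Add(21764, Mul(Function('v')(k, 16), -6))) = Mul(Add(-291, -111), Add(21764, Mul(-2, -6))) = Mul(-402, Add(21764, 12)) = Mul(-402, 21776) = -8753952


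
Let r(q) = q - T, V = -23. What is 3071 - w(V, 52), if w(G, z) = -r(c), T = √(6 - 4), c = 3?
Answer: 3074 - √2 ≈ 3072.6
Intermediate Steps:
T = √2 ≈ 1.4142
r(q) = q - √2
w(G, z) = -3 + √2 (w(G, z) = -(3 - √2) = -3 + √2)
3071 - w(V, 52) = 3071 - (-3 + √2) = 3071 + (3 - √2) = 3074 - √2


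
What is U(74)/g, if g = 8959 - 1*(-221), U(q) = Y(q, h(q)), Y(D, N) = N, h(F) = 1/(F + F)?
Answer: 1/1358640 ≈ 7.3603e-7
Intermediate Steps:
h(F) = 1/(2*F)
U(q) = 1/(2*q)
g = 9180 (g = 8959 + 221 = 9180)
U(74)/g = ((½)/74)/9180 = ((½)*(1/74))*(1/9180) = (1/148)*(1/9180) = 1/1358640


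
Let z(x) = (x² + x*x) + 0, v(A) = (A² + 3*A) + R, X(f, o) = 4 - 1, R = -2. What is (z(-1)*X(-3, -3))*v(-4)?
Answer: 12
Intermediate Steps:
X(f, o) = 3
v(A) = -2 + A² + 3*A (v(A) = (A² + 3*A) - 2 = -2 + A² + 3*A)
z(x) = 2*x² (z(x) = (x² + x²) + 0 = 2*x² + 0 = 2*x²)
(z(-1)*X(-3, -3))*v(-4) = ((2*(-1)²)*3)*(-2 + (-4)² + 3*(-4)) = ((2*1)*3)*(-2 + 16 - 12) = (2*3)*2 = 6*2 = 12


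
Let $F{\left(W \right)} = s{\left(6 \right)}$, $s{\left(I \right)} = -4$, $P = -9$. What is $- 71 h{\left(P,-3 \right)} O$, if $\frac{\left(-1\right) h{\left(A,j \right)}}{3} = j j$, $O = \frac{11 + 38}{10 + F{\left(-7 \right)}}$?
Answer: $\frac{31311}{2} \approx 15656.0$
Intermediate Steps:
$F{\left(W \right)} = -4$
$O = \frac{49}{6}$ ($O = \frac{11 + 38}{10 - 4} = \frac{49}{6} \approx 8.1667$)
$h{\left(A,j \right)} = - 3 j^{2}$ ($h{\left(A,j \right)} = - 3 j j = - 3 j^{2}$)
$- 71 h{\left(P,-3 \right)} O = - 71 \left(- 3 \left(-3\right)^{2}\right) \frac{49}{6} = - 71 \left(\left(-3\right) 9\right) \frac{49}{6} = \left(-71\right) \left(-27\right) \frac{49}{6} = 1917 \cdot \frac{49}{6} = \frac{31311}{2}$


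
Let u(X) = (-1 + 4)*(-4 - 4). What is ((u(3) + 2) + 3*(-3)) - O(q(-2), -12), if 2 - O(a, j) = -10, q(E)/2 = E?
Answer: -43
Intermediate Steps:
q(E) = 2*E
u(X) = -24 (u(X) = 3*(-8) = -24)
O(a, j) = 12 (O(a, j) = 2 - 1*(-10) = 2 + 10 = 12)
((u(3) + 2) + 3*(-3)) - O(q(-2), -12) = ((-24 + 2) + 3*(-3)) - 1*12 = (-22 - 9) - 12 = -31 - 12 = -43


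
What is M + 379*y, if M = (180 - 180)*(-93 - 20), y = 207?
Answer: 78453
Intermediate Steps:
M = 0 (M = 0*(-113) = 0)
M + 379*y = 0 + 379*207 = 0 + 78453 = 78453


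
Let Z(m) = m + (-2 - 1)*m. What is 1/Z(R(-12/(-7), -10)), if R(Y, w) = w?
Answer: 1/20 ≈ 0.050000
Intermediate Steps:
Z(m) = -2*m (Z(m) = m - 3*m = -2*m)
1/Z(R(-12/(-7), -10)) = 1/(-2*(-10)) = 1/20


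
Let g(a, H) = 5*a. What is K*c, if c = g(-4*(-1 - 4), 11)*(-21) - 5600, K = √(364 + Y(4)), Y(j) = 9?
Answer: -7700*√373 ≈ -1.4871e+5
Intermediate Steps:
K = √373 (K = √(364 + 9) = √373 ≈ 19.313)
c = -7700 (c = (5*(-4*(-1 - 4)))*(-21) - 5600 = (5*(-4*(-5)))*(-21) - 5600 = (5*20)*(-21) - 5600 = 100*(-21) - 5600 = -2100 - 5600 = -7700)
K*c = √373*(-7700) = -7700*√373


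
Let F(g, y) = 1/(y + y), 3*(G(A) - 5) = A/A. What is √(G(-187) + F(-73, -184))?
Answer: √406065/276 ≈ 2.3088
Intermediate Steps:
G(A) = 16/3 (G(A) = 5 + (A/A)/3 = 5 + (⅓)*1 = 5 + ⅓ = 16/3)
F(g, y) = 1/(2*y)
√(G(-187) + F(-73, -184)) = √(16/3 + (½)/(-184)) = √(16/3 + (½)*(-1/184)) = √(16/3 - 1/368) = √(5885/1104) = √406065/276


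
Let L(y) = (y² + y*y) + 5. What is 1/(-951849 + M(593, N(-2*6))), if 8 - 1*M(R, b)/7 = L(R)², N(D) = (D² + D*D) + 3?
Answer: -1/3462446720456 ≈ -2.8881e-13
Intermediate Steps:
N(D) = 3 + 2*D² (N(D) = (D² + D²) + 3 = 2*D² + 3 = 3 + 2*D²)
L(y) = 5 + 2*y² (L(y) = (y² + y²) + 5 = 2*y² + 5 = 5 + 2*y²)
M(R, b) = 56 - 7*(5 + 2*R²)²
1/(-951849 + M(593, N(-2*6))) = 1/(-951849 + (56 - 7*(5 + 2*593²)²)) = 1/(-951849 + (56 - 7*(5 + 2*351649)²)) = 1/(-951849 + (56 - 7*(5 + 703298)²)) = 1/(-951849 + (56 - 7*703303²)) = 1/(-951849 + (56 - 7*494635109809)) = 1/(-951849 + (56 - 3462445768663)) = 1/(-951849 - 3462445768607) = 1/(-3462446720456) = -1/3462446720456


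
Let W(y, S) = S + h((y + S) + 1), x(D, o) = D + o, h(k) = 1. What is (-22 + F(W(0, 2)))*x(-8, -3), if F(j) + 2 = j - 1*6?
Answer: 297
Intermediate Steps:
W(y, S) = 1 + S (W(y, S) = S + 1 = 1 + S)
F(j) = -8 + j (F(j) = -2 + (j - 1*6) = -2 + (j - 6) = -2 + (-6 + j) = -8 + j)
(-22 + F(W(0, 2)))*x(-8, -3) = (-22 + (-8 + (1 + 2)))*(-8 - 3) = (-22 + (-8 + 3))*(-11) = (-22 - 5)*(-11) = -27*(-11) = 297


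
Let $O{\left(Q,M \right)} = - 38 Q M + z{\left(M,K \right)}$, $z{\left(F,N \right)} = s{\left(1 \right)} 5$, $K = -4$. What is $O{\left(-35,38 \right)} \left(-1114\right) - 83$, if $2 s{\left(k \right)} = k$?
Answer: $-56304428$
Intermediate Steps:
$s{\left(k \right)} = \frac{k}{2}$
$z{\left(F,N \right)} = \frac{5}{2}$ ($z{\left(F,N \right)} = \frac{1}{2} \cdot 1 \cdot 5 = \frac{1}{2} \cdot 5 = \frac{5}{2}$)
$O{\left(Q,M \right)} = \frac{5}{2} - 38 M Q$ ($O{\left(Q,M \right)} = - 38 Q M + \frac{5}{2} = - 38 M Q + \frac{5}{2} = \frac{5}{2} - 38 M Q$)
$O{\left(-35,38 \right)} \left(-1114\right) - 83 = \left(\frac{5}{2} - 1444 \left(-35\right)\right) \left(-1114\right) - 83 = \left(\frac{5}{2} + 50540\right) \left(-1114\right) - 83 = \frac{101085}{2} \left(-1114\right) - 83 = -56304345 - 83 = -56304428$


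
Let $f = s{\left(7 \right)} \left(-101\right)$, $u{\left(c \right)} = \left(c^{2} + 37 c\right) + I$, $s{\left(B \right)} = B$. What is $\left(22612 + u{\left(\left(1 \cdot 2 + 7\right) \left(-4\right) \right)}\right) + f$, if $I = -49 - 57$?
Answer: $21763$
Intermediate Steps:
$I = -106$ ($I = -49 - 57 = -106$)
$u{\left(c \right)} = -106 + c^{2} + 37 c$ ($u{\left(c \right)} = \left(c^{2} + 37 c\right) - 106 = -106 + c^{2} + 37 c$)
$f = -707$ ($f = 7 \left(-101\right) = -707$)
$\left(22612 + u{\left(\left(1 \cdot 2 + 7\right) \left(-4\right) \right)}\right) + f = \left(22612 + \left(-106 + \left(\left(1 \cdot 2 + 7\right) \left(-4\right)\right)^{2} + 37 \left(1 \cdot 2 + 7\right) \left(-4\right)\right)\right) - 707 = \left(22612 + \left(-106 + \left(\left(2 + 7\right) \left(-4\right)\right)^{2} + 37 \left(2 + 7\right) \left(-4\right)\right)\right) - 707 = \left(22612 + \left(-106 + \left(9 \left(-4\right)\right)^{2} + 37 \cdot 9 \left(-4\right)\right)\right) - 707 = \left(22612 + \left(-106 + \left(-36\right)^{2} + 37 \left(-36\right)\right)\right) - 707 = \left(22612 - 142\right) - 707 = 22470 - 707 = 21763$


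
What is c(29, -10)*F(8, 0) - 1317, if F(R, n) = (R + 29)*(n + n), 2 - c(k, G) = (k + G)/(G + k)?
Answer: -1317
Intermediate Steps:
c(k, G) = 1 (c(k, G) = 2 - (k + G)/(G + k) = 2 - (G + k)/(G + k) = 2 - 1*1 = 2 - 1 = 1)
F(R, n) = 2*n*(29 + R) (F(R, n) = (29 + R)*(2*n) = 2*n*(29 + R))
c(29, -10)*F(8, 0) - 1317 = 1*(2*0*(29 + 8)) - 1317 = 1*(2*0*37) - 1317 = 1*0 - 1317 = 0 - 1317 = -1317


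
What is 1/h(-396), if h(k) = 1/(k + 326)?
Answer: -70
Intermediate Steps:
h(k) = 1/(326 + k)
1/h(-396) = 1/(1/(326 - 396)) = 1/(1/(-70)) = 1/(-1/70) = -70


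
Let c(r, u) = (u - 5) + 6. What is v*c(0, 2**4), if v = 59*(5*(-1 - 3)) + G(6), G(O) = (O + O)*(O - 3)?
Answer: -19448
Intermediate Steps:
G(O) = 2*O*(-3 + O) (G(O) = (2*O)*(-3 + O) = 2*O*(-3 + O))
c(r, u) = 1 + u (c(r, u) = (-5 + u) + 6 = 1 + u)
v = -1144 (v = 59*(5*(-1 - 3)) + 2*6*(-3 + 6) = 59*(5*(-4)) + 2*6*3 = 59*(-20) + 36 = -1180 + 36 = -1144)
v*c(0, 2**4) = -1144*(1 + 2**4) = -1144*(1 + 16) = -1144*17 = -19448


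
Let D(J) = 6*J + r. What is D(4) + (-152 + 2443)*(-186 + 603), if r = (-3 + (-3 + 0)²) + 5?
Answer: 955382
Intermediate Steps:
r = 11 (r = (-3 + (-3)²) + 5 = (-3 + 9) + 5 = 6 + 5 = 11)
D(J) = 11 + 6*J (D(J) = 6*J + 11 = 11 + 6*J)
D(4) + (-152 + 2443)*(-186 + 603) = (11 + 6*4) + (-152 + 2443)*(-186 + 603) = (11 + 24) + 2291*417 = 35 + 955347 = 955382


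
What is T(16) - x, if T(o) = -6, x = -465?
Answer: 459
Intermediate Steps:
T(16) - x = -6 - 1*(-465) = -6 + 465 = 459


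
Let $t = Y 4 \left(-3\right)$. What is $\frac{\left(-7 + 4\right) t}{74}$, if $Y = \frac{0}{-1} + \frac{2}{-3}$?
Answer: $- \frac{12}{37} \approx -0.32432$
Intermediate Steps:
$Y = - \frac{2}{3}$ ($Y = 0 \left(-1\right) + 2 \left(- \frac{1}{3}\right) = 0 - \frac{2}{3} = - \frac{2}{3} \approx -0.66667$)
$t = 8$ ($t = \left(- \frac{2}{3}\right) 4 \left(-3\right) = \left(- \frac{8}{3}\right) \left(-3\right) = 8$)
$\frac{\left(-7 + 4\right) t}{74} = \frac{\left(-7 + 4\right) 8}{74} = \left(-3\right) 8 \cdot \frac{1}{74} = \left(-24\right) \frac{1}{74} = - \frac{12}{37}$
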